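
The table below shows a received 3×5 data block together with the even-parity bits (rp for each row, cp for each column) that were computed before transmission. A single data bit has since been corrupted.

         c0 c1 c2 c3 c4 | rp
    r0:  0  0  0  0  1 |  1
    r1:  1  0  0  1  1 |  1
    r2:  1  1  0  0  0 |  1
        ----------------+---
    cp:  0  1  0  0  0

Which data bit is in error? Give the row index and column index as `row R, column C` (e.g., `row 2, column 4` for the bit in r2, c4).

Recompute each row's even parity and compare to rp:
  r0: data parity 1, sent rp 1 → ok
  r1: data parity 1, sent rp 1 → ok
  r2: data parity 0, sent rp 1 → mismatch
Recompute each column's even parity and compare to cp:
  c0: data parity 0, sent cp 0 → ok
  c1: data parity 1, sent cp 1 → ok
  c2: data parity 0, sent cp 0 → ok
  c3: data parity 1, sent cp 0 → mismatch
  c4: data parity 0, sent cp 0 → ok
Exactly one row (r2) and one column (c3) fail → the flipped bit is at their intersection.

row 2, column 3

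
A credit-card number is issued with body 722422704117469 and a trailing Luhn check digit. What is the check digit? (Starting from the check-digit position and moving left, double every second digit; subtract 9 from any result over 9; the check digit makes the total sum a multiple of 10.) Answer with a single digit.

Partial digits right→left: 9 6 4 7 1 1 4 0 7 2 2 4 2 2 7
Double every second digit counting from the check-digit position (so the 1st, 3rd, 5th, ... of the partial from the right).
  doubled (with −9 where >9): 9 8 2 8 5 4 4 5 → sum 45
  kept as-is: 6 7 1 0 2 4 2 → sum 22
Total = 45 + 22 = 67.
Check digit = (10 − (67 mod 10)) mod 10 = 3.

3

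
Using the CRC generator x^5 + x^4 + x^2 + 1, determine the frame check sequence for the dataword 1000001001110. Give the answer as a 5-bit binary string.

01000

Append 5 zeros: 100000100111000000. Divide by 110101 (XOR where the leading bit is 1):
  pos 0: 100000 XOR 110101 = 010101
  pos 1: 101011 XOR 110101 = 011110
  pos 2: 111100 XOR 110101 = 001001
  pos 4: 100101 XOR 110101 = 010000
  pos 5: 100001 XOR 110101 = 010100
  pos 6: 101001 XOR 110101 = 011100
  pos 7: 111000 XOR 110101 = 001101
  pos 9: 110100 XOR 110101 = 000001
Remainder (last 5 bits) = 01000. This is the CRC / FCS.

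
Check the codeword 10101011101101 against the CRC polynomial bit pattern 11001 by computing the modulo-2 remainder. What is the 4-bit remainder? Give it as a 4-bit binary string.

0000

Modulo-2 division of 10101011101101 by 11001:
  pos 0: 10101 XOR 11001 = 01100
  pos 1: 11000 XOR 11001 = 00001
  pos 5: 11110 XOR 11001 = 00111
  pos 7: 11111 XOR 11001 = 00110
  pos 9: 11001 XOR 11001 = 00000
Remainder = 0000 (zero — the frame passes the CRC check).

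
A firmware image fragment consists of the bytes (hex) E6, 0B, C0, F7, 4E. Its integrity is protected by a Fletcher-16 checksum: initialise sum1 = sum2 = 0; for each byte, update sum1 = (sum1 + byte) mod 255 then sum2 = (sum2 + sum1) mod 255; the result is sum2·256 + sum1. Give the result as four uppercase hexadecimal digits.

2FF8

Running sums (mod 255):
  after byte 0 (E6): sum1=230, sum2=230
  after byte 1 (0B): sum1=241, sum2=216
  after byte 2 (C0): sum1=178, sum2=139
  after byte 3 (F7): sum1=170, sum2=54
  after byte 4 (4E): sum1=248, sum2=47
Checksum = sum2·256 + sum1 = 47·256 + 248 = 12280 = 0x2FF8.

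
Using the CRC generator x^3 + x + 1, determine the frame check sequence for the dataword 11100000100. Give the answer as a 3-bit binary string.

011

Append 3 zeros: 11100000100000. Divide by 1011 (XOR where the leading bit is 1):
  pos 0: 1110 XOR 1011 = 0101
  pos 1: 1010 XOR 1011 = 0001
  pos 4: 1000 XOR 1011 = 0011
  pos 6: 1110 XOR 1011 = 0101
  pos 7: 1010 XOR 1011 = 0001
  pos 10: 1000 XOR 1011 = 0011
Remainder (last 3 bits) = 011. This is the CRC / FCS.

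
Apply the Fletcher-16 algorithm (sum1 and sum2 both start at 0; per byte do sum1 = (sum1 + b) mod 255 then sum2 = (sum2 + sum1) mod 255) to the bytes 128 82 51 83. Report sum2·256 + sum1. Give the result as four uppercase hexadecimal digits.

Running sums (mod 255):
  after byte 0 (128): sum1=128, sum2=128
  after byte 1 (82): sum1=210, sum2=83
  after byte 2 (51): sum1=6, sum2=89
  after byte 3 (83): sum1=89, sum2=178
Checksum = sum2·256 + sum1 = 178·256 + 89 = 45657 = 0xB259.

B259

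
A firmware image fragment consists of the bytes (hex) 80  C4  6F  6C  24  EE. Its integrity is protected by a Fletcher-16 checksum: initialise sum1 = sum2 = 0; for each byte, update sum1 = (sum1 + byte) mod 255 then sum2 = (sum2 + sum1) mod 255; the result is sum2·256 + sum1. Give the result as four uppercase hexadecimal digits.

Running sums (mod 255):
  after byte 0 (80): sum1=128, sum2=128
  after byte 1 (C4): sum1=69, sum2=197
  after byte 2 (6F): sum1=180, sum2=122
  after byte 3 (6C): sum1=33, sum2=155
  after byte 4 (24): sum1=69, sum2=224
  after byte 5 (EE): sum1=52, sum2=21
Checksum = sum2·256 + sum1 = 21·256 + 52 = 5428 = 0x1534.

1534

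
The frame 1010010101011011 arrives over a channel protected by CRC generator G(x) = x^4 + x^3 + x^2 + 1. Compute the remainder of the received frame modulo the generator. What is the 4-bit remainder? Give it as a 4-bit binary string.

1110

Modulo-2 division of 1010010101011011 by 11101:
  pos 0: 10100 XOR 11101 = 01001
  pos 1: 10011 XOR 11101 = 01110
  pos 2: 11100 XOR 11101 = 00001
  pos 6: 11010 XOR 11101 = 00111
  pos 8: 11111 XOR 11101 = 00010
  pos 11: 10011 XOR 11101 = 01110
Remainder = 1110 (nonzero — an error is detected).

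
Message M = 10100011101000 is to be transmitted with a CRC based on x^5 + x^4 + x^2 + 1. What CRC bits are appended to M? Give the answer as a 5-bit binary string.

Append 5 zeros: 1010001110100000000. Divide by 110101 (XOR where the leading bit is 1):
  pos 0: 101000 XOR 110101 = 011101
  pos 1: 111011 XOR 110101 = 001110
  pos 3: 111011 XOR 110101 = 001110
  pos 5: 111001 XOR 110101 = 001100
  pos 7: 110000 XOR 110101 = 000101
  pos 10: 101000 XOR 110101 = 011101
  pos 11: 111010 XOR 110101 = 001111
  pos 13: 111100 XOR 110101 = 001001
Remainder (last 5 bits) = 01001. This is the CRC / FCS.

01001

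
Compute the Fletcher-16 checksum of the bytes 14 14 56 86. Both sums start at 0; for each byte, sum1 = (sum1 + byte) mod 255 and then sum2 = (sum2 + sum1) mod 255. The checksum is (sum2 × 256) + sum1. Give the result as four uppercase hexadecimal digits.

29AA

Running sums (mod 255):
  after byte 0 (14): sum1=14, sum2=14
  after byte 1 (14): sum1=28, sum2=42
  after byte 2 (56): sum1=84, sum2=126
  after byte 3 (86): sum1=170, sum2=41
Checksum = sum2·256 + sum1 = 41·256 + 170 = 10666 = 0x29AA.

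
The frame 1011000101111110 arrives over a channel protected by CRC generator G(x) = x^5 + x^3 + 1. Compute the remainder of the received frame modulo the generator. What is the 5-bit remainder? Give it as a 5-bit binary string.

10010

Modulo-2 division of 1011000101111110 by 101001:
  pos 0: 101100 XOR 101001 = 000101
  pos 3: 101010 XOR 101001 = 000011
  pos 7: 111111 XOR 101001 = 010110
  pos 8: 101101 XOR 101001 = 000100
Remainder = 10010 (nonzero — an error is detected).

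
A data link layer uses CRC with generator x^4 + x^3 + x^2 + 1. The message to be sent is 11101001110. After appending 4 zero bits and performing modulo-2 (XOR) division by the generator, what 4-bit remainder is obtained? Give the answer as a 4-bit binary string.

1000

Append 4 zeros: 111010011100000. Divide by 11101 (XOR where the leading bit is 1):
  pos 0: 11101 XOR 11101 = 00000
  pos 7: 11100 XOR 11101 = 00001
Remainder (last 4 bits) = 1000. This is the CRC / FCS.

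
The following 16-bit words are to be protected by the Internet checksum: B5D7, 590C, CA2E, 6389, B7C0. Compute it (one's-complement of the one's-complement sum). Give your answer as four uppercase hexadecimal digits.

0BA3

One's-complement addition (fold any carry out of bit 15 back into bit 0):
  0xB5D7 + 0x590C = 0x10EE3 → wrap carry → 0x0EE4
  0x0EE4 + 0xCA2E = 0x0D912
  0xD912 + 0x6389 = 0x13C9B → wrap carry → 0x3C9C
  0x3C9C + 0xB7C0 = 0x0F45C
One's-complement sum = 0xF45C.
Checksum = ~0xF45C & 0xFFFF = 0x0BA3.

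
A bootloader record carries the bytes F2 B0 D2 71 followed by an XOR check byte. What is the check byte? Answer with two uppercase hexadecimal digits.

E1

XOR the bytes together:
  start with 0xF2
  0xF2 ⊕ 0xB0 = 0x42
  0x42 ⊕ 0xD2 = 0x90
  0x90 ⊕ 0x71 = 0xE1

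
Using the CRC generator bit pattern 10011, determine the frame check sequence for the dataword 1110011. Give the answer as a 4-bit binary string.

1101

Append 4 zeros: 11100110000. Divide by 10011 (XOR where the leading bit is 1):
  pos 0: 11100 XOR 10011 = 01111
  pos 1: 11111 XOR 10011 = 01100
  pos 2: 11001 XOR 10011 = 01010
  pos 3: 10100 XOR 10011 = 00111
  pos 5: 11100 XOR 10011 = 01111
  pos 6: 11110 XOR 10011 = 01101
Remainder (last 4 bits) = 1101. This is the CRC / FCS.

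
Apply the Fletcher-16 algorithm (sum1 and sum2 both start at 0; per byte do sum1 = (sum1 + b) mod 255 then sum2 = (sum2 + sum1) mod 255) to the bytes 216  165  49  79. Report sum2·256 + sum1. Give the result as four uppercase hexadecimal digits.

06FE

Running sums (mod 255):
  after byte 0 (216): sum1=216, sum2=216
  after byte 1 (165): sum1=126, sum2=87
  after byte 2 (49): sum1=175, sum2=7
  after byte 3 (79): sum1=254, sum2=6
Checksum = sum2·256 + sum1 = 6·256 + 254 = 1790 = 0x06FE.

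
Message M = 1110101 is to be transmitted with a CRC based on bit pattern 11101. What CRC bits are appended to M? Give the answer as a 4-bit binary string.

Append 4 zeros: 11101010000. Divide by 11101 (XOR where the leading bit is 1):
  pos 0: 11101 XOR 11101 = 00000
  pos 6: 10000 XOR 11101 = 01101
Remainder (last 4 bits) = 1101. This is the CRC / FCS.

1101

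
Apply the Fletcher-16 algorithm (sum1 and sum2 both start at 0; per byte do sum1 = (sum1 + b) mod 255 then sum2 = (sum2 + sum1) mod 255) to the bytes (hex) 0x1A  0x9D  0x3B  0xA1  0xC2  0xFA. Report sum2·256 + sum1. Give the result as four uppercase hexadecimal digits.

Running sums (mod 255):
  after byte 0 (0x1A): sum1=26, sum2=26
  after byte 1 (0x9D): sum1=183, sum2=209
  after byte 2 (0x3B): sum1=242, sum2=196
  after byte 3 (0xA1): sum1=148, sum2=89
  after byte 4 (0xC2): sum1=87, sum2=176
  after byte 5 (0xFA): sum1=82, sum2=3
Checksum = sum2·256 + sum1 = 3·256 + 82 = 850 = 0x0352.

0352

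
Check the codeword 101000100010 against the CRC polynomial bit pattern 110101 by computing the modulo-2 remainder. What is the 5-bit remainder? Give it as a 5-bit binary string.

00000

Modulo-2 division of 101000100010 by 110101:
  pos 0: 101000 XOR 110101 = 011101
  pos 1: 111011 XOR 110101 = 001110
  pos 3: 111000 XOR 110101 = 001101
  pos 5: 110101 XOR 110101 = 000000
Remainder = 00000 (zero — the frame passes the CRC check).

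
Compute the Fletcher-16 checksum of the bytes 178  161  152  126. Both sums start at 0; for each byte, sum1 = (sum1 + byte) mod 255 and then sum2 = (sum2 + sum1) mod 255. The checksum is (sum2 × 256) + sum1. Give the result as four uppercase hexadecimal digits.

5F6B

Running sums (mod 255):
  after byte 0 (178): sum1=178, sum2=178
  after byte 1 (161): sum1=84, sum2=7
  after byte 2 (152): sum1=236, sum2=243
  after byte 3 (126): sum1=107, sum2=95
Checksum = sum2·256 + sum1 = 95·256 + 107 = 24427 = 0x5F6B.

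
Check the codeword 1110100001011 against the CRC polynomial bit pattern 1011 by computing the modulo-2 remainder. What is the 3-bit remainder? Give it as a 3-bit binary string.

000

Modulo-2 division of 1110100001011 by 1011:
  pos 0: 1110 XOR 1011 = 0101
  pos 1: 1011 XOR 1011 = 0000
  pos 9: 1011 XOR 1011 = 0000
Remainder = 000 (zero — the frame passes the CRC check).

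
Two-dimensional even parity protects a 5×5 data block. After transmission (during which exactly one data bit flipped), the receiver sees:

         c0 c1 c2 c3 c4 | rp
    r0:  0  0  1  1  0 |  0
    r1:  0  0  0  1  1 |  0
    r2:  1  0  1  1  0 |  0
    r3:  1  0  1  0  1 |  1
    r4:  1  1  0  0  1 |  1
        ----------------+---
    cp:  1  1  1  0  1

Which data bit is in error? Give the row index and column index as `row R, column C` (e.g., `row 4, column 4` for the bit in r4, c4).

Recompute each row's even parity and compare to rp:
  r0: data parity 0, sent rp 0 → ok
  r1: data parity 0, sent rp 0 → ok
  r2: data parity 1, sent rp 0 → mismatch
  r3: data parity 1, sent rp 1 → ok
  r4: data parity 1, sent rp 1 → ok
Recompute each column's even parity and compare to cp:
  c0: data parity 1, sent cp 1 → ok
  c1: data parity 1, sent cp 1 → ok
  c2: data parity 1, sent cp 1 → ok
  c3: data parity 1, sent cp 0 → mismatch
  c4: data parity 1, sent cp 1 → ok
Exactly one row (r2) and one column (c3) fail → the flipped bit is at their intersection.

row 2, column 3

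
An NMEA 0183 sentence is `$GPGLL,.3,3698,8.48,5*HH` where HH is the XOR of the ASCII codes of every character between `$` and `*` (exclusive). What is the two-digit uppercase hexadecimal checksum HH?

66

XOR the ASCII codes of the payload characters:
  'G' = 0x47 → acc = 0x47
  'P' = 0x50 → acc = 0x17
  'G' = 0x47 → acc = 0x50
  'L' = 0x4C → acc = 0x1C
  'L' = 0x4C → acc = 0x50
  ',' = 0x2C → acc = 0x7C
  '.' = 0x2E → acc = 0x52
  '3' = 0x33 → acc = 0x61
  ',' = 0x2C → acc = 0x4D
  '3' = 0x33 → acc = 0x7E
  '6' = 0x36 → acc = 0x48
  '9' = 0x39 → acc = 0x71
  '8' = 0x38 → acc = 0x49
  ',' = 0x2C → acc = 0x65
  '8' = 0x38 → acc = 0x5D
  '.' = 0x2E → acc = 0x73
  '4' = 0x34 → acc = 0x47
  '8' = 0x38 → acc = 0x7F
  ',' = 0x2C → acc = 0x53
  '5' = 0x35 → acc = 0x66
Checksum = 0x66.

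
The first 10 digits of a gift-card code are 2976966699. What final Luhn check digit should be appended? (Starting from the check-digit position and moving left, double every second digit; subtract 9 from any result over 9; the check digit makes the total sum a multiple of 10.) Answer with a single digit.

Partial digits right→left: 9 9 6 6 6 9 6 7 9 2
Double every second digit counting from the check-digit position (so the 1st, 3rd, 5th, ... of the partial from the right).
  doubled (with −9 where >9): 9 3 3 3 9 → sum 27
  kept as-is: 9 6 9 7 2 → sum 33
Total = 27 + 33 = 60.
Check digit = (10 − (60 mod 10)) mod 10 = 0.

0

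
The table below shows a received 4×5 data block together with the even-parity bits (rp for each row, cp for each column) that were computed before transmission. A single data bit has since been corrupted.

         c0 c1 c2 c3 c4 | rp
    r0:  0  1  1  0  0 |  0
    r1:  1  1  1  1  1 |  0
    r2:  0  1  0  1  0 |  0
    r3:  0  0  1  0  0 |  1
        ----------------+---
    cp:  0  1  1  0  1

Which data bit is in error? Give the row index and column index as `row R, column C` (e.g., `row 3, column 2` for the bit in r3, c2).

Recompute each row's even parity and compare to rp:
  r0: data parity 0, sent rp 0 → ok
  r1: data parity 1, sent rp 0 → mismatch
  r2: data parity 0, sent rp 0 → ok
  r3: data parity 1, sent rp 1 → ok
Recompute each column's even parity and compare to cp:
  c0: data parity 1, sent cp 0 → mismatch
  c1: data parity 1, sent cp 1 → ok
  c2: data parity 1, sent cp 1 → ok
  c3: data parity 0, sent cp 0 → ok
  c4: data parity 1, sent cp 1 → ok
Exactly one row (r1) and one column (c0) fail → the flipped bit is at their intersection.

row 1, column 0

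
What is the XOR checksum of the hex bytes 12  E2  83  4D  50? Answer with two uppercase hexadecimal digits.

XOR the bytes together:
  start with 0x12
  0x12 ⊕ 0xE2 = 0xF0
  0xF0 ⊕ 0x83 = 0x73
  0x73 ⊕ 0x4D = 0x3E
  0x3E ⊕ 0x50 = 0x6E

6E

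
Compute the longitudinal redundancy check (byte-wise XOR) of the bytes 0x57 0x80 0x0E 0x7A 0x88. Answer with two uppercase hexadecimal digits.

XOR the bytes together:
  start with 0x57
  0x57 ⊕ 0x80 = 0xD7
  0xD7 ⊕ 0x0E = 0xD9
  0xD9 ⊕ 0x7A = 0xA3
  0xA3 ⊕ 0x88 = 0x2B

2B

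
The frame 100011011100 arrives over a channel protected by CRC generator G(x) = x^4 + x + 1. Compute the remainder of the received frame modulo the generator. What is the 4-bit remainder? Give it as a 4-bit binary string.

0110

Modulo-2 division of 100011011100 by 10011:
  pos 0: 10001 XOR 10011 = 00010
  pos 3: 10101 XOR 10011 = 00110
  pos 5: 11011 XOR 10011 = 01000
  pos 6: 10000 XOR 10011 = 00011
Remainder = 0110 (nonzero — an error is detected).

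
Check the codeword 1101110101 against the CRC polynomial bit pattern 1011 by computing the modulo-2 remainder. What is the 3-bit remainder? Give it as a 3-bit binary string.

111

Modulo-2 division of 1101110101 by 1011:
  pos 0: 1101 XOR 1011 = 0110
  pos 1: 1101 XOR 1011 = 0110
  pos 2: 1101 XOR 1011 = 0110
  pos 3: 1100 XOR 1011 = 0111
  pos 4: 1111 XOR 1011 = 0100
  pos 5: 1000 XOR 1011 = 0011
Remainder = 111 (nonzero — an error is detected).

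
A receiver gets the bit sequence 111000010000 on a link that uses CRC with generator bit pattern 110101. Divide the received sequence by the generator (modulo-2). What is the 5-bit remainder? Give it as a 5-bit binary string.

Modulo-2 division of 111000010000 by 110101:
  pos 0: 111000 XOR 110101 = 001101
  pos 2: 110101 XOR 110101 = 000000
Remainder = 00000 (zero — the frame passes the CRC check).

00000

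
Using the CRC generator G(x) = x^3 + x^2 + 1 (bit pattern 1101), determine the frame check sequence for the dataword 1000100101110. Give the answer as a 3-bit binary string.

101

Append 3 zeros: 1000100101110000. Divide by 1101 (XOR where the leading bit is 1):
  pos 0: 1000 XOR 1101 = 0101
  pos 1: 1011 XOR 1101 = 0110
  pos 2: 1100 XOR 1101 = 0001
  pos 5: 1010 XOR 1101 = 0111
  pos 6: 1111 XOR 1101 = 0010
  pos 8: 1011 XOR 1101 = 0110
  pos 9: 1100 XOR 1101 = 0001
  pos 12: 1000 XOR 1101 = 0101
Remainder (last 3 bits) = 101. This is the CRC / FCS.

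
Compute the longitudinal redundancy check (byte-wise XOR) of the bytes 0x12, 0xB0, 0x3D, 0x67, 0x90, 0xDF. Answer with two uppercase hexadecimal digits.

XOR the bytes together:
  start with 0x12
  0x12 ⊕ 0xB0 = 0xA2
  0xA2 ⊕ 0x3D = 0x9F
  0x9F ⊕ 0x67 = 0xF8
  0xF8 ⊕ 0x90 = 0x68
  0x68 ⊕ 0xDF = 0xB7

B7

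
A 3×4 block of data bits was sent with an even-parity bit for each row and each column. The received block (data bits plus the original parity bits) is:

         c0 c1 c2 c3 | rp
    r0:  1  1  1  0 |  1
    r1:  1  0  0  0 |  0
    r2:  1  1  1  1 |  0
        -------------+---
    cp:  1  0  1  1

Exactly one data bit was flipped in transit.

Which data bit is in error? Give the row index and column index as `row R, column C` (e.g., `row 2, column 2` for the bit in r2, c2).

row 1, column 2

Recompute each row's even parity and compare to rp:
  r0: data parity 1, sent rp 1 → ok
  r1: data parity 1, sent rp 0 → mismatch
  r2: data parity 0, sent rp 0 → ok
Recompute each column's even parity and compare to cp:
  c0: data parity 1, sent cp 1 → ok
  c1: data parity 0, sent cp 0 → ok
  c2: data parity 0, sent cp 1 → mismatch
  c3: data parity 1, sent cp 1 → ok
Exactly one row (r1) and one column (c2) fail → the flipped bit is at their intersection.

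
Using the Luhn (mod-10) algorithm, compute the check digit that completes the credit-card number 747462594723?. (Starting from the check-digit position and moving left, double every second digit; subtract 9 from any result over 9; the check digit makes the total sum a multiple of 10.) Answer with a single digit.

9

Partial digits right→left: 3 2 7 4 9 5 2 6 4 7 4 7
Double every second digit counting from the check-digit position (so the 1st, 3rd, 5th, ... of the partial from the right).
  doubled (with −9 where >9): 6 5 9 4 8 8 → sum 40
  kept as-is: 2 4 5 6 7 7 → sum 31
Total = 40 + 31 = 71.
Check digit = (10 − (71 mod 10)) mod 10 = 9.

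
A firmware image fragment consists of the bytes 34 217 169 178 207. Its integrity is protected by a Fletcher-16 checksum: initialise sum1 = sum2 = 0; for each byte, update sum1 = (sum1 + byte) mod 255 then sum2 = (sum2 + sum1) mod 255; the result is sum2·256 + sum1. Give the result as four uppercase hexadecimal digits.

4428

Running sums (mod 255):
  after byte 0 (34): sum1=34, sum2=34
  after byte 1 (217): sum1=251, sum2=30
  after byte 2 (169): sum1=165, sum2=195
  after byte 3 (178): sum1=88, sum2=28
  after byte 4 (207): sum1=40, sum2=68
Checksum = sum2·256 + sum1 = 68·256 + 40 = 17448 = 0x4428.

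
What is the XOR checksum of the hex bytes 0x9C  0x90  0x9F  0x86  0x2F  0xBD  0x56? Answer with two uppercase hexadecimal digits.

D1

XOR the bytes together:
  start with 0x9C
  0x9C ⊕ 0x90 = 0x0C
  0x0C ⊕ 0x9F = 0x93
  0x93 ⊕ 0x86 = 0x15
  0x15 ⊕ 0x2F = 0x3A
  0x3A ⊕ 0xBD = 0x87
  0x87 ⊕ 0x56 = 0xD1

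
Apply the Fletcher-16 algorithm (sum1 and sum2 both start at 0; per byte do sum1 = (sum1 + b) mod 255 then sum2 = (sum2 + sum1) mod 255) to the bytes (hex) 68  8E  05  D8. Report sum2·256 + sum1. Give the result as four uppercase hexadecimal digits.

30D4

Running sums (mod 255):
  after byte 0 (68): sum1=104, sum2=104
  after byte 1 (8E): sum1=246, sum2=95
  after byte 2 (05): sum1=251, sum2=91
  after byte 3 (D8): sum1=212, sum2=48
Checksum = sum2·256 + sum1 = 48·256 + 212 = 12500 = 0x30D4.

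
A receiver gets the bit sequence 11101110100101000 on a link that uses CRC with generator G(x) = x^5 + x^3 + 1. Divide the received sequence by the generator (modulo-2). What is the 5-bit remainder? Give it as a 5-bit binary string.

10000

Modulo-2 division of 11101110100101000 by 101001:
  pos 0: 111011 XOR 101001 = 010010
  pos 1: 100101 XOR 101001 = 001100
  pos 3: 110001 XOR 101001 = 011000
  pos 4: 110000 XOR 101001 = 011001
  pos 5: 110010 XOR 101001 = 011011
  pos 6: 110111 XOR 101001 = 011110
  pos 7: 111100 XOR 101001 = 010101
  pos 8: 101011 XOR 101001 = 000010
Remainder = 10000 (nonzero — an error is detected).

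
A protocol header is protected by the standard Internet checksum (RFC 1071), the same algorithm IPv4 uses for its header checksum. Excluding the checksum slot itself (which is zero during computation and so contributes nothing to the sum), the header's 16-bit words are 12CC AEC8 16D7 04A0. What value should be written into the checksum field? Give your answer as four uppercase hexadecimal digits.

One's-complement addition (fold any carry out of bit 15 back into bit 0):
  0x12CC + 0xAEC8 = 0x0C194
  0xC194 + 0x16D7 = 0x0D86B
  0xD86B + 0x04A0 = 0x0DD0B
One's-complement sum = 0xDD0B.
Checksum = ~0xDD0B & 0xFFFF = 0x22F4.

22F4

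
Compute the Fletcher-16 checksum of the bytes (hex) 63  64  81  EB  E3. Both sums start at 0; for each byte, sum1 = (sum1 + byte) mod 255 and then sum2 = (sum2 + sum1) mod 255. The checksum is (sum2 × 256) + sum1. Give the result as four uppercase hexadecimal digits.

C219

Running sums (mod 255):
  after byte 0 (63): sum1=99, sum2=99
  after byte 1 (64): sum1=199, sum2=43
  after byte 2 (81): sum1=73, sum2=116
  after byte 3 (EB): sum1=53, sum2=169
  after byte 4 (E3): sum1=25, sum2=194
Checksum = sum2·256 + sum1 = 194·256 + 25 = 49689 = 0xC219.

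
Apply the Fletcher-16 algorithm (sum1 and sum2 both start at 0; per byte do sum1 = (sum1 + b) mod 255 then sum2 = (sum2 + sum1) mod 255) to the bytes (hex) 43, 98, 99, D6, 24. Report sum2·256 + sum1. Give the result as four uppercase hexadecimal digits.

Running sums (mod 255):
  after byte 0 (43): sum1=67, sum2=67
  after byte 1 (98): sum1=219, sum2=31
  after byte 2 (99): sum1=117, sum2=148
  after byte 3 (D6): sum1=76, sum2=224
  after byte 4 (24): sum1=112, sum2=81
Checksum = sum2·256 + sum1 = 81·256 + 112 = 20848 = 0x5170.

5170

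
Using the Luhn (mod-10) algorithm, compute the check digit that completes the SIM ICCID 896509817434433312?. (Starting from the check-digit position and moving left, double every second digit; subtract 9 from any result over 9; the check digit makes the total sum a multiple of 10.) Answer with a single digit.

7

Partial digits right→left: 2 1 3 3 3 4 4 3 4 7 1 8 9 0 5 6 9 8
Double every second digit counting from the check-digit position (so the 1st, 3rd, 5th, ... of the partial from the right).
  doubled (with −9 where >9): 4 6 6 8 8 2 9 1 9 → sum 53
  kept as-is: 1 3 4 3 7 8 0 6 8 → sum 40
Total = 53 + 40 = 93.
Check digit = (10 − (93 mod 10)) mod 10 = 7.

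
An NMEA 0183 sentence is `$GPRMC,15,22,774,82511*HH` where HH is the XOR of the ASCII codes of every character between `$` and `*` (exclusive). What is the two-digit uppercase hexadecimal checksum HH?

44

XOR the ASCII codes of the payload characters:
  'G' = 0x47 → acc = 0x47
  'P' = 0x50 → acc = 0x17
  'R' = 0x52 → acc = 0x45
  'M' = 0x4D → acc = 0x08
  'C' = 0x43 → acc = 0x4B
  ',' = 0x2C → acc = 0x67
  '1' = 0x31 → acc = 0x56
  '5' = 0x35 → acc = 0x63
  ',' = 0x2C → acc = 0x4F
  '2' = 0x32 → acc = 0x7D
  '2' = 0x32 → acc = 0x4F
  ',' = 0x2C → acc = 0x63
  '7' = 0x37 → acc = 0x54
  '7' = 0x37 → acc = 0x63
  '4' = 0x34 → acc = 0x57
  ',' = 0x2C → acc = 0x7B
  '8' = 0x38 → acc = 0x43
  '2' = 0x32 → acc = 0x71
  '5' = 0x35 → acc = 0x44
  '1' = 0x31 → acc = 0x75
  '1' = 0x31 → acc = 0x44
Checksum = 0x44.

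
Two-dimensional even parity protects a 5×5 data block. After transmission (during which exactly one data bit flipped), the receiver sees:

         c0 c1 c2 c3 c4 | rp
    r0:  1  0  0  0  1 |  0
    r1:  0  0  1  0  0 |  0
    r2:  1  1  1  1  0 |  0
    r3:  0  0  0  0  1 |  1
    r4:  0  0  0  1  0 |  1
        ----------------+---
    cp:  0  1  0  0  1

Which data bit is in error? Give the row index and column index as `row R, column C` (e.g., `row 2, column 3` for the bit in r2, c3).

row 1, column 4

Recompute each row's even parity and compare to rp:
  r0: data parity 0, sent rp 0 → ok
  r1: data parity 1, sent rp 0 → mismatch
  r2: data parity 0, sent rp 0 → ok
  r3: data parity 1, sent rp 1 → ok
  r4: data parity 1, sent rp 1 → ok
Recompute each column's even parity and compare to cp:
  c0: data parity 0, sent cp 0 → ok
  c1: data parity 1, sent cp 1 → ok
  c2: data parity 0, sent cp 0 → ok
  c3: data parity 0, sent cp 0 → ok
  c4: data parity 0, sent cp 1 → mismatch
Exactly one row (r1) and one column (c4) fail → the flipped bit is at their intersection.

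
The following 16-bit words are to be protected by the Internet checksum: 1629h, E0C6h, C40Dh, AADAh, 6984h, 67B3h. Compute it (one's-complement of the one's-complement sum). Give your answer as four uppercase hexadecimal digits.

One's-complement addition (fold any carry out of bit 15 back into bit 0):
  0x1629 + 0xE0C6 = 0x0F6EF
  0xF6EF + 0xC40D = 0x1BAFC → wrap carry → 0xBAFD
  0xBAFD + 0xAADA = 0x165D7 → wrap carry → 0x65D8
  0x65D8 + 0x6984 = 0x0CF5C
  0xCF5C + 0x67B3 = 0x1370F → wrap carry → 0x3710
One's-complement sum = 0x3710.
Checksum = ~0x3710 & 0xFFFF = 0xC8EF.

C8EF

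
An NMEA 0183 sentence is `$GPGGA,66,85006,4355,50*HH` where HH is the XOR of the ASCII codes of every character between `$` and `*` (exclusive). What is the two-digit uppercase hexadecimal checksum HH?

6F

XOR the ASCII codes of the payload characters:
  'G' = 0x47 → acc = 0x47
  'P' = 0x50 → acc = 0x17
  'G' = 0x47 → acc = 0x50
  'G' = 0x47 → acc = 0x17
  'A' = 0x41 → acc = 0x56
  ',' = 0x2C → acc = 0x7A
  '6' = 0x36 → acc = 0x4C
  '6' = 0x36 → acc = 0x7A
  ',' = 0x2C → acc = 0x56
  '8' = 0x38 → acc = 0x6E
  '5' = 0x35 → acc = 0x5B
  '0' = 0x30 → acc = 0x6B
  '0' = 0x30 → acc = 0x5B
  '6' = 0x36 → acc = 0x6D
  ',' = 0x2C → acc = 0x41
  '4' = 0x34 → acc = 0x75
  '3' = 0x33 → acc = 0x46
  '5' = 0x35 → acc = 0x73
  '5' = 0x35 → acc = 0x46
  ',' = 0x2C → acc = 0x6A
  '5' = 0x35 → acc = 0x5F
  '0' = 0x30 → acc = 0x6F
Checksum = 0x6F.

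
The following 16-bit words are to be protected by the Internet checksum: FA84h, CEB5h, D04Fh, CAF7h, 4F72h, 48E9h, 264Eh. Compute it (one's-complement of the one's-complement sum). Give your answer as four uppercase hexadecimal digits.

DCD3

One's-complement addition (fold any carry out of bit 15 back into bit 0):
  0xFA84 + 0xCEB5 = 0x1C939 → wrap carry → 0xC93A
  0xC93A + 0xD04F = 0x19989 → wrap carry → 0x998A
  0x998A + 0xCAF7 = 0x16481 → wrap carry → 0x6482
  0x6482 + 0x4F72 = 0x0B3F4
  0xB3F4 + 0x48E9 = 0x0FCDD
  0xFCDD + 0x264E = 0x1232B → wrap carry → 0x232C
One's-complement sum = 0x232C.
Checksum = ~0x232C & 0xFFFF = 0xDCD3.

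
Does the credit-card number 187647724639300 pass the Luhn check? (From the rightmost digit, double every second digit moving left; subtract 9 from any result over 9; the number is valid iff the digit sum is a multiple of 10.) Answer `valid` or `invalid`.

From the right, keep odd positions and double even positions (subtract 9 from any doubled value over 9):
  doubled (positions 2,4,...): 0 9 3 4 5 3 7 → sum 31
  kept (positions 1,3,...): 0 3 3 4 7 4 7 1 → sum 29
Total = 60.
60 mod 10 = 0, so the number is valid.

valid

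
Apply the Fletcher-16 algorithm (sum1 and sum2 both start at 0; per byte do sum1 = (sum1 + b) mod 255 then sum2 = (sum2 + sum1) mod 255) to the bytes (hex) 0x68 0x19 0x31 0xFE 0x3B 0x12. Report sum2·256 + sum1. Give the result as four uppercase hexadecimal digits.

3AFE

Running sums (mod 255):
  after byte 0 (0x68): sum1=104, sum2=104
  after byte 1 (0x19): sum1=129, sum2=233
  after byte 2 (0x31): sum1=178, sum2=156
  after byte 3 (0xFE): sum1=177, sum2=78
  after byte 4 (0x3B): sum1=236, sum2=59
  after byte 5 (0x12): sum1=254, sum2=58
Checksum = sum2·256 + sum1 = 58·256 + 254 = 15102 = 0x3AFE.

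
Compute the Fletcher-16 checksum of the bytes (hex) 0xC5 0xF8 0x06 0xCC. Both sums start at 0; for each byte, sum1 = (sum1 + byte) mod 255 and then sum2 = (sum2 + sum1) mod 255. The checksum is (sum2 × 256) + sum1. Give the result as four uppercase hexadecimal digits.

Running sums (mod 255):
  after byte 0 (0xC5): sum1=197, sum2=197
  after byte 1 (0xF8): sum1=190, sum2=132
  after byte 2 (0x06): sum1=196, sum2=73
  after byte 3 (0xCC): sum1=145, sum2=218
Checksum = sum2·256 + sum1 = 218·256 + 145 = 55953 = 0xDA91.

DA91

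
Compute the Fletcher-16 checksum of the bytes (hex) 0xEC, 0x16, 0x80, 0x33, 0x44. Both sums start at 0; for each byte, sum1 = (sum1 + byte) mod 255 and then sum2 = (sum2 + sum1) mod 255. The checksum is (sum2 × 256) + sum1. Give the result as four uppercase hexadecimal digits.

25FA

Running sums (mod 255):
  after byte 0 (0xEC): sum1=236, sum2=236
  after byte 1 (0x16): sum1=3, sum2=239
  after byte 2 (0x80): sum1=131, sum2=115
  after byte 3 (0x33): sum1=182, sum2=42
  after byte 4 (0x44): sum1=250, sum2=37
Checksum = sum2·256 + sum1 = 37·256 + 250 = 9722 = 0x25FA.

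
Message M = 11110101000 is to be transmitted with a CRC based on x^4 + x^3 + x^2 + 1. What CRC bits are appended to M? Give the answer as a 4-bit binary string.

Append 4 zeros: 111101010000000. Divide by 11101 (XOR where the leading bit is 1):
  pos 0: 11110 XOR 11101 = 00011
  pos 3: 11101 XOR 11101 = 00000
Remainder (last 4 bits) = 0000. This is the CRC / FCS.

0000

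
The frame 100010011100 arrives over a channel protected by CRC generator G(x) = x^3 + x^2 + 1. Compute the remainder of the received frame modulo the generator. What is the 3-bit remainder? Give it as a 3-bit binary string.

Modulo-2 division of 100010011100 by 1101:
  pos 0: 1000 XOR 1101 = 0101
  pos 1: 1011 XOR 1101 = 0110
  pos 2: 1100 XOR 1101 = 0001
  pos 5: 1011 XOR 1101 = 0110
  pos 6: 1101 XOR 1101 = 0000
Remainder = 000 (zero — the frame passes the CRC check).

000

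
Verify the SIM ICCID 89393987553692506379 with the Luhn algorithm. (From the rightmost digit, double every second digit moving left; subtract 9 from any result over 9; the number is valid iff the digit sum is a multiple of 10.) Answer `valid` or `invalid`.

From the right, keep odd positions and double even positions (subtract 9 from any doubled value over 9):
  doubled (positions 2,4,...): 5 3 1 9 6 1 7 6 6 7 → sum 51
  kept (positions 1,3,...): 9 3 0 2 6 5 7 9 9 9 → sum 59
Total = 110.
110 mod 10 = 0, so the number is valid.

valid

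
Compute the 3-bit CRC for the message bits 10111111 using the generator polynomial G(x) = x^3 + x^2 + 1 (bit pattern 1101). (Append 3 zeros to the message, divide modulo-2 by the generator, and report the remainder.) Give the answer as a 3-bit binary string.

001

Append 3 zeros: 10111111000. Divide by 1101 (XOR where the leading bit is 1):
  pos 0: 1011 XOR 1101 = 0110
  pos 1: 1101 XOR 1101 = 0000
  pos 5: 1110 XOR 1101 = 0011
  pos 7: 1100 XOR 1101 = 0001
Remainder (last 3 bits) = 001. This is the CRC / FCS.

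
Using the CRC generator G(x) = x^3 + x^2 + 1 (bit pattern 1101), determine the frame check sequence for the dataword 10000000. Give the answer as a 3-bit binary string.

101

Append 3 zeros: 10000000000. Divide by 1101 (XOR where the leading bit is 1):
  pos 0: 1000 XOR 1101 = 0101
  pos 1: 1010 XOR 1101 = 0111
  pos 2: 1110 XOR 1101 = 0011
  pos 4: 1100 XOR 1101 = 0001
  pos 7: 1000 XOR 1101 = 0101
Remainder (last 3 bits) = 101. This is the CRC / FCS.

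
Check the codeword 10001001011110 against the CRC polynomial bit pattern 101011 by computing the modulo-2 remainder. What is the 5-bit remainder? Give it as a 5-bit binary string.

01011

Modulo-2 division of 10001001011110 by 101011:
  pos 0: 100010 XOR 101011 = 001001
  pos 2: 100101 XOR 101011 = 001110
  pos 4: 111001 XOR 101011 = 010010
  pos 5: 100101 XOR 101011 = 001110
  pos 7: 111011 XOR 101011 = 010000
  pos 8: 100000 XOR 101011 = 001011
Remainder = 01011 (nonzero — an error is detected).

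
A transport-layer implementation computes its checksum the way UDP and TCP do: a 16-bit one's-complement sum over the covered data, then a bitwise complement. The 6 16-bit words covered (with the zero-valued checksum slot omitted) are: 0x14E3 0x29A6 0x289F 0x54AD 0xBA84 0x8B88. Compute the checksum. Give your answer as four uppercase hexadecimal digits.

One's-complement addition (fold any carry out of bit 15 back into bit 0):
  0x14E3 + 0x29A6 = 0x03E89
  0x3E89 + 0x289F = 0x06728
  0x6728 + 0x54AD = 0x0BBD5
  0xBBD5 + 0xBA84 = 0x17659 → wrap carry → 0x765A
  0x765A + 0x8B88 = 0x101E2 → wrap carry → 0x01E3
One's-complement sum = 0x01E3.
Checksum = ~0x01E3 & 0xFFFF = 0xFE1C.

FE1C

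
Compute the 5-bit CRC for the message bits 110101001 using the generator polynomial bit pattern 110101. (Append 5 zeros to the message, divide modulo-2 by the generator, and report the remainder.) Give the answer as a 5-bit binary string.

Append 5 zeros: 11010100100000. Divide by 110101 (XOR where the leading bit is 1):
  pos 0: 110101 XOR 110101 = 000000
  pos 8: 100000 XOR 110101 = 010101
Remainder (last 5 bits) = 10101. This is the CRC / FCS.

10101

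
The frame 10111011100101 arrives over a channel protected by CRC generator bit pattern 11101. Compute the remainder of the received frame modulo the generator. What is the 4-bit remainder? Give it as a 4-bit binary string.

Modulo-2 division of 10111011100101 by 11101:
  pos 0: 10111 XOR 11101 = 01010
  pos 1: 10100 XOR 11101 = 01001
  pos 2: 10011 XOR 11101 = 01110
  pos 3: 11101 XOR 11101 = 00000
  pos 8: 10010 XOR 11101 = 01111
  pos 9: 11111 XOR 11101 = 00010
Remainder = 0010 (nonzero — an error is detected).

0010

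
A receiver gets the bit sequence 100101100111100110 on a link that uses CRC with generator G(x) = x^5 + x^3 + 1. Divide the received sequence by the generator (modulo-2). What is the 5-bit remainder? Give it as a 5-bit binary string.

Modulo-2 division of 100101100111100110 by 101001:
  pos 0: 100101 XOR 101001 = 001100
  pos 2: 110010 XOR 101001 = 011011
  pos 3: 110110 XOR 101001 = 011111
  pos 4: 111111 XOR 101001 = 010110
  pos 5: 101101 XOR 101001 = 000100
  pos 8: 100110 XOR 101001 = 001111
  pos 10: 111101 XOR 101001 = 010100
  pos 11: 101001 XOR 101001 = 000000
Remainder = 00000 (zero — the frame passes the CRC check).

00000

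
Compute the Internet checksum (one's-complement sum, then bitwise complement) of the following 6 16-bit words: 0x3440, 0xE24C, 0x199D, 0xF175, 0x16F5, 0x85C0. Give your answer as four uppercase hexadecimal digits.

One's-complement addition (fold any carry out of bit 15 back into bit 0):
  0x3440 + 0xE24C = 0x1168C → wrap carry → 0x168D
  0x168D + 0x199D = 0x0302A
  0x302A + 0xF175 = 0x1219F → wrap carry → 0x21A0
  0x21A0 + 0x16F5 = 0x03895
  0x3895 + 0x85C0 = 0x0BE55
One's-complement sum = 0xBE55.
Checksum = ~0xBE55 & 0xFFFF = 0x41AA.

41AA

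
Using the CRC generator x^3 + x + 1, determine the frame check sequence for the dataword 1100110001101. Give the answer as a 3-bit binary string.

111

Append 3 zeros: 1100110001101000. Divide by 1011 (XOR where the leading bit is 1):
  pos 0: 1100 XOR 1011 = 0111
  pos 1: 1111 XOR 1011 = 0100
  pos 2: 1001 XOR 1011 = 0010
  pos 4: 1000 XOR 1011 = 0011
  pos 6: 1101 XOR 1011 = 0110
  pos 7: 1101 XOR 1011 = 0110
  pos 8: 1100 XOR 1011 = 0111
  pos 9: 1111 XOR 1011 = 0100
  pos 10: 1000 XOR 1011 = 0011
  pos 12: 1100 XOR 1011 = 0111
Remainder (last 3 bits) = 111. This is the CRC / FCS.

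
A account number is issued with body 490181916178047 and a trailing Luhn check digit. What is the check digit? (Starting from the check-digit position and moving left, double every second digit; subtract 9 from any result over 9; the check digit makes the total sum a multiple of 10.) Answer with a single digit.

8

Partial digits right→left: 7 4 0 8 7 1 6 1 9 1 8 1 0 9 4
Double every second digit counting from the check-digit position (so the 1st, 3rd, 5th, ... of the partial from the right).
  doubled (with −9 where >9): 5 0 5 3 9 7 0 8 → sum 37
  kept as-is: 4 8 1 1 1 1 9 → sum 25
Total = 37 + 25 = 62.
Check digit = (10 − (62 mod 10)) mod 10 = 8.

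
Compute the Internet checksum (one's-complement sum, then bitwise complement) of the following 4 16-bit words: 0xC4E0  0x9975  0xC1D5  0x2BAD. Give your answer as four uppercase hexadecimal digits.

One's-complement addition (fold any carry out of bit 15 back into bit 0):
  0xC4E0 + 0x9975 = 0x15E55 → wrap carry → 0x5E56
  0x5E56 + 0xC1D5 = 0x1202B → wrap carry → 0x202C
  0x202C + 0x2BAD = 0x04BD9
One's-complement sum = 0x4BD9.
Checksum = ~0x4BD9 & 0xFFFF = 0xB426.

B426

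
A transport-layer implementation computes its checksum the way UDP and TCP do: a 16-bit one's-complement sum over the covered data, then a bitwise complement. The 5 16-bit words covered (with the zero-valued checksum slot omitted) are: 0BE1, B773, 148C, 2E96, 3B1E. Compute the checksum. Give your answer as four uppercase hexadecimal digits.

One's-complement addition (fold any carry out of bit 15 back into bit 0):
  0x0BE1 + 0xB773 = 0x0C354
  0xC354 + 0x148C = 0x0D7E0
  0xD7E0 + 0x2E96 = 0x10676 → wrap carry → 0x0677
  0x0677 + 0x3B1E = 0x04195
One's-complement sum = 0x4195.
Checksum = ~0x4195 & 0xFFFF = 0xBE6A.

BE6A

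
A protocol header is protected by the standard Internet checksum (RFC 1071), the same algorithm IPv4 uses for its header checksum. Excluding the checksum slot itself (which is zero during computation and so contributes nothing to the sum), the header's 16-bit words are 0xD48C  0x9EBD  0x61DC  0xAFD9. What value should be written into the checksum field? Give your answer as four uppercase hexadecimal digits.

One's-complement addition (fold any carry out of bit 15 back into bit 0):
  0xD48C + 0x9EBD = 0x17349 → wrap carry → 0x734A
  0x734A + 0x61DC = 0x0D526
  0xD526 + 0xAFD9 = 0x184FF → wrap carry → 0x8500
One's-complement sum = 0x8500.
Checksum = ~0x8500 & 0xFFFF = 0x7AFF.

7AFF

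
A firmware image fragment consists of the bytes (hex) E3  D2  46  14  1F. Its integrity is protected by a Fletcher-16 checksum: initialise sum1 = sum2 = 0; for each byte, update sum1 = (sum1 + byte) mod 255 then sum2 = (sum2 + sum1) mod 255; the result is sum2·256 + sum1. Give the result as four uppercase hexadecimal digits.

Running sums (mod 255):
  after byte 0 (E3): sum1=227, sum2=227
  after byte 1 (D2): sum1=182, sum2=154
  after byte 2 (46): sum1=252, sum2=151
  after byte 3 (14): sum1=17, sum2=168
  after byte 4 (1F): sum1=48, sum2=216
Checksum = sum2·256 + sum1 = 216·256 + 48 = 55344 = 0xD830.

D830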